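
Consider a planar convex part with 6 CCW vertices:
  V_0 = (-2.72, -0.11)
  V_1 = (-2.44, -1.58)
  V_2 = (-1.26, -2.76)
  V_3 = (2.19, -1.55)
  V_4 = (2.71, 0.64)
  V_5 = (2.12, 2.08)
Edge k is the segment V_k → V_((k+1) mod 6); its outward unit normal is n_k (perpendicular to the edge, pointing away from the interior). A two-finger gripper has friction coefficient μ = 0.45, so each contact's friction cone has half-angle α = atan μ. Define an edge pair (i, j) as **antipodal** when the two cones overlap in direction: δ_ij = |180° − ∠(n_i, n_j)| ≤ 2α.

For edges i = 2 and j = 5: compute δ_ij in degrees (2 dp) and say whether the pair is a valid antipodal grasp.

δ = 5.02°, valid

α = atan 0.45 = 24.23°;  2α = 48.46°
edge 2: e_2 = (+3.45, +1.21);  n_2 = (+0.3310, -0.9436)
edge 5: e_5 = (-4.84, -2.19);  n_5 = (-0.4122, +0.9111)
∠(n_2, n_5) = 174.98°
δ = |180° − 174.98°| = 5.02°
5.02° ≤ 2α = 48.46°  →  valid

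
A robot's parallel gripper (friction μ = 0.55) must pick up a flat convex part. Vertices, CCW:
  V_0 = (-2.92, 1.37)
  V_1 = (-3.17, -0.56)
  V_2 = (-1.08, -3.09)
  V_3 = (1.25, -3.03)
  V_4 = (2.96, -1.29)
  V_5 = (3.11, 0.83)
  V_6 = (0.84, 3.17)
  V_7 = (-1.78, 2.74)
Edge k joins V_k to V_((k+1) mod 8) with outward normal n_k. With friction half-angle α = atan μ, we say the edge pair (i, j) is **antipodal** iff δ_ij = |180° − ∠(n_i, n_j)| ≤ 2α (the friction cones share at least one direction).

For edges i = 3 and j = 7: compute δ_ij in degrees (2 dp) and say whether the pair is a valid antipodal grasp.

α = atan 0.55 = 28.81°;  2α = 57.62°
edge 3: e_3 = (+1.71, +1.74);  n_3 = (+0.7132, -0.7009)
edge 7: e_7 = (-1.14, -1.37);  n_7 = (-0.7687, +0.6396)
∠(n_3, n_7) = 175.26°
δ = |180° − 175.26°| = 4.74°
4.74° ≤ 2α = 57.62°  →  valid

δ = 4.74°, valid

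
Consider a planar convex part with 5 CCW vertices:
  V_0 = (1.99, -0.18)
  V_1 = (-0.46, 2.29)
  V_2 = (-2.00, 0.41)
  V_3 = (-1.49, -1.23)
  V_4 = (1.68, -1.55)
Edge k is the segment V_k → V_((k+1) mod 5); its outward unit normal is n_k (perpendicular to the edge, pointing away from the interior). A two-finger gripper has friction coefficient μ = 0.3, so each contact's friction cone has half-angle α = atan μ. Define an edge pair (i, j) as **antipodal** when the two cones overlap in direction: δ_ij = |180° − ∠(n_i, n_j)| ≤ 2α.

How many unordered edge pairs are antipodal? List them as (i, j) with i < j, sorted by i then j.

α = atan 0.3 = 16.70°;  2α = 33.40°
n_0 = (+0.7100, +0.7042)
n_1 = (-0.7736, +0.6337)
n_2 = (-0.9549, -0.2969)
n_3 = (-0.1004, -0.9949)
n_4 = (+0.9753, -0.2207)
  (0,1): δ = 84.09°  ·
  (0,2): δ = 27.49°  ✓
  (0,3): δ = 39.47°  ·
  (0,4): δ = 122.48°  ·
  (1,2): δ = 123.40°  ·
  (1,3): δ = 56.44°  ·
  (1,4): δ = 26.57°  ✓
  (2,3): δ = 113.04°  ·
  (2,4): δ = 30.02°  ✓
  (3,4): δ = 96.99°  ·
antipodal pairs: 3

count = 3; pairs: (0,2), (1,4), (2,4)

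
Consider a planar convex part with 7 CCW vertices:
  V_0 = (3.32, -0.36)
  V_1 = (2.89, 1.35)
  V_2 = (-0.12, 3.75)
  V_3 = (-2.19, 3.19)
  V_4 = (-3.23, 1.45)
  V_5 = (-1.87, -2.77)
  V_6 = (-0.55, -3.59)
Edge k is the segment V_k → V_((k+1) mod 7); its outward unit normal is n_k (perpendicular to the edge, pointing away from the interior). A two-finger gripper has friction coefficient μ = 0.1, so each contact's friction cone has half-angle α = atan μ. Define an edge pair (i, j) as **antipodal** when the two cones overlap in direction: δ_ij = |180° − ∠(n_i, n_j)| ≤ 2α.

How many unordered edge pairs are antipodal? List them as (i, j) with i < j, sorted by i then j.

count = 2; pairs: (0,4), (1,5)

α = atan 0.1 = 5.71°;  2α = 11.42°
n_0 = (+0.9698, +0.2439)
n_1 = (+0.6234, +0.7819)
n_2 = (-0.2611, +0.9653)
n_3 = (-0.8584, +0.5130)
n_4 = (-0.9518, -0.3067)
n_5 = (-0.5277, -0.8494)
n_6 = (+0.6408, -0.7677)
  (0,1): δ = 142.68°  ·
  (0,2): δ = 88.98°  ·
  (0,3): δ = 44.98°  ·
  (0,4): δ = 3.75°  ✓
  (0,5): δ = 44.04°  ·
  (0,6): δ = 115.73°  ·
  (1,2): δ = 126.30°  ·
  (1,3): δ = 82.30°  ·
  (1,4): δ = 33.57°  ·
  (1,5): δ = 6.72°  ✓
  (1,6): δ = 78.42°  ·
  (2,3): δ = 136.00°  ·
  (2,4): δ = 87.28°  ·
  (2,5): δ = 46.99°  ·
  (2,6): δ = 24.71°  ·
  (3,4): δ = 131.27°  ·
  (3,5): δ = 90.98°  ·
  (3,6): δ = 19.28°  ·
  (4,5): δ = 139.71°  ·
  (4,6): δ = 68.01°  ·
  (5,6): δ = 108.30°  ·
antipodal pairs: 2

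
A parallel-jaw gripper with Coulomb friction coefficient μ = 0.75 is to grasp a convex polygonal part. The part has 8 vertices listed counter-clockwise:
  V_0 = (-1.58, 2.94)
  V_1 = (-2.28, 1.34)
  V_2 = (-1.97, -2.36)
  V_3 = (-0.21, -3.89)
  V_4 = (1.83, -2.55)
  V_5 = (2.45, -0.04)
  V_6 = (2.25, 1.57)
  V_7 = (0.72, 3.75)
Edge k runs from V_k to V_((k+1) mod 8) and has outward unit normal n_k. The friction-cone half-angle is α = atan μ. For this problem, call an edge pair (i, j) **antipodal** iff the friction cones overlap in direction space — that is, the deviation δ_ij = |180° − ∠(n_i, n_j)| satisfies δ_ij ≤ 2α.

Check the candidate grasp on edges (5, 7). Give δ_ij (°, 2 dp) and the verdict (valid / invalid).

δ = 77.68°, invalid

α = atan 0.75 = 36.87°;  2α = 73.74°
edge 5: e_5 = (-0.20, +1.61);  n_5 = (+0.9924, +0.1233)
edge 7: e_7 = (-2.30, -0.81);  n_7 = (-0.3322, +0.9432)
∠(n_5, n_7) = 102.32°
δ = |180° − 102.32°| = 77.68°
77.68° > 2α = 73.74°  →  invalid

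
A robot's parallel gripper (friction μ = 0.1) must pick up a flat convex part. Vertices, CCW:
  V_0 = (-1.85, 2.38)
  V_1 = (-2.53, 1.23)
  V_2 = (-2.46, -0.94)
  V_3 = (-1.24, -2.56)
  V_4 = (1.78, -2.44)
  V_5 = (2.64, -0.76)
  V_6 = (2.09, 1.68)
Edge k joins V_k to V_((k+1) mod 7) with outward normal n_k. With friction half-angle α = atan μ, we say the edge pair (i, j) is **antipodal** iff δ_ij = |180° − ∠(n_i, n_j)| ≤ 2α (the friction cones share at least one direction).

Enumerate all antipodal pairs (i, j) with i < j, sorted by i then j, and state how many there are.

count = 2; pairs: (0,4), (1,5)

α = atan 0.1 = 5.71°;  2α = 11.42°
n_0 = (-0.8608, +0.5090)
n_1 = (-0.9995, -0.0322)
n_2 = (-0.7988, -0.6016)
n_3 = (+0.0397, -0.9992)
n_4 = (+0.8901, -0.4557)
n_5 = (+0.9755, +0.2199)
n_6 = (+0.1749, +0.9846)
  (0,1): δ = 147.56°  ·
  (0,2): δ = 112.42°  ·
  (0,3): δ = 57.13°  ·
  (0,4): δ = 3.49°  ✓
  (0,5): δ = 43.30°  ·
  (0,6): δ = 110.52°  ·
  (1,2): δ = 144.86°  ·
  (1,3): δ = 89.57°  ·
  (1,4): δ = 28.96°  ·
  (1,5): δ = 10.86°  ✓
  (1,6): δ = 78.08°  ·
  (2,3): δ = 124.71°  ·
  (2,4): δ = 64.09°  ·
  (2,5): δ = 24.28°  ·
  (2,6): δ = 42.94°  ·
  (3,4): δ = 119.38°  ·
  (3,5): δ = 79.57°  ·
  (3,6): δ = 12.35°  ·
  (4,5): δ = 140.19°  ·
  (4,6): δ = 72.97°  ·
  (5,6): δ = 112.78°  ·
antipodal pairs: 2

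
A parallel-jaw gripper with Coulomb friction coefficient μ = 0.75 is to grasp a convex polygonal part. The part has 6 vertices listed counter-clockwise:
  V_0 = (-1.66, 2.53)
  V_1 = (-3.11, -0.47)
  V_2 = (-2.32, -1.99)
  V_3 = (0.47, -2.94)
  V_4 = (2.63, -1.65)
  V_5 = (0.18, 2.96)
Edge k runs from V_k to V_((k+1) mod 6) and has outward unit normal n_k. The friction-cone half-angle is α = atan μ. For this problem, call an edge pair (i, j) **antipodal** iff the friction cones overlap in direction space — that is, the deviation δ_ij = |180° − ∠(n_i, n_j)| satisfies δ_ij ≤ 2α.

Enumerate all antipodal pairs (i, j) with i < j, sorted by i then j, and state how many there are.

α = atan 0.75 = 36.87°;  2α = 73.74°
n_0 = (-0.9003, +0.4352)
n_1 = (-0.8873, -0.4612)
n_2 = (-0.3223, -0.9466)
n_3 = (+0.5127, -0.8585)
n_4 = (+0.8830, +0.4693)
n_5 = (-0.2276, +0.9738)
  (0,1): δ = 126.74°  ·
  (0,2): δ = 83.01°  ·
  (0,3): δ = 33.36°  ✓
  (0,4): δ = 53.78°  ✓
  (0,5): δ = 128.95°  ·
  (1,2): δ = 136.27°  ·
  (1,3): δ = 86.62°  ·
  (1,4): δ = 0.53°  ✓
  (1,5): δ = 75.69°  ·
  (2,3): δ = 130.35°  ·
  (2,4): δ = 43.21°  ✓
  (2,5): δ = 31.96°  ✓
  (3,4): δ = 92.86°  ·
  (3,5): δ = 17.69°  ✓
  (4,5): δ = 104.83°  ·
antipodal pairs: 6

count = 6; pairs: (0,3), (0,4), (1,4), (2,4), (2,5), (3,5)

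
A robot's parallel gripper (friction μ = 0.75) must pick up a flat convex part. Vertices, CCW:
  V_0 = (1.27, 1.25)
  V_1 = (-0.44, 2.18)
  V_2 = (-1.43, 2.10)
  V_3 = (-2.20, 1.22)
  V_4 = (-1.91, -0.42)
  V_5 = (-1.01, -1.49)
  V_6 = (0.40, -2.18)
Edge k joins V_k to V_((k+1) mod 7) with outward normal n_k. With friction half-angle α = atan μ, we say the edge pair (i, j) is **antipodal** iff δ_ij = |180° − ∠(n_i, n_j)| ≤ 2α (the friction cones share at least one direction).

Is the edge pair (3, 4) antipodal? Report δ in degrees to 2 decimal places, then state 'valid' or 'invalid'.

α = atan 0.75 = 36.87°;  2α = 73.74°
edge 3: e_3 = (+0.29, -1.64);  n_3 = (-0.9847, -0.1741)
edge 4: e_4 = (+0.90, -1.07);  n_4 = (-0.7653, -0.6437)
∠(n_3, n_4) = 30.04°
δ = |180° − 30.04°| = 149.96°
149.96° > 2α = 73.74°  →  invalid

δ = 149.96°, invalid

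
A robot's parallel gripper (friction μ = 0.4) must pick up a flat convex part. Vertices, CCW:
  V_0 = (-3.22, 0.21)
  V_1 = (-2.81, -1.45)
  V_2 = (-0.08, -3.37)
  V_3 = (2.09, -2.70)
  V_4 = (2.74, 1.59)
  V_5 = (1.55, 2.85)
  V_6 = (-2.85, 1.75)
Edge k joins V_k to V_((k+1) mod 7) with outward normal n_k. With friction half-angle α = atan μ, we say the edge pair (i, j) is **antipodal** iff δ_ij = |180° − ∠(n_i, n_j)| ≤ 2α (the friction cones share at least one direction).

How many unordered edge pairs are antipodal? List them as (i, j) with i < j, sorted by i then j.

count = 5; pairs: (0,3), (0,4), (1,4), (2,5), (3,6)

α = atan 0.4 = 21.80°;  2α = 43.60°
n_0 = (-0.9708, -0.2398)
n_1 = (-0.5753, -0.8180)
n_2 = (+0.2950, -0.9555)
n_3 = (+0.9887, -0.1498)
n_4 = (+0.7270, +0.6866)
n_5 = (-0.2425, +0.9701)
n_6 = (-0.9723, +0.2336)
  (0,1): δ = 138.99°  ·
  (0,2): δ = 86.72°  ·
  (0,3): δ = 22.49°  ✓
  (0,4): δ = 29.49°  ✓
  (0,5): δ = 90.16°  ·
  (0,6): δ = 152.62°  ·
  (1,2): δ = 127.72°  ·
  (1,3): δ = 63.50°  ·
  (1,4): δ = 11.52°  ✓
  (1,5): δ = 49.15°  ·
  (1,6): δ = 111.61°  ·
  (2,3): δ = 115.77°  ·
  (2,4): δ = 63.79°  ·
  (2,5): δ = 3.12°  ✓
  (2,6): δ = 59.33°  ·
  (3,4): δ = 128.02°  ·
  (3,5): δ = 67.35°  ·
  (3,6): δ = 4.89°  ✓
  (4,5): δ = 119.33°  ·
  (4,6): δ = 56.87°  ·
  (5,6): δ = 117.55°  ·
antipodal pairs: 5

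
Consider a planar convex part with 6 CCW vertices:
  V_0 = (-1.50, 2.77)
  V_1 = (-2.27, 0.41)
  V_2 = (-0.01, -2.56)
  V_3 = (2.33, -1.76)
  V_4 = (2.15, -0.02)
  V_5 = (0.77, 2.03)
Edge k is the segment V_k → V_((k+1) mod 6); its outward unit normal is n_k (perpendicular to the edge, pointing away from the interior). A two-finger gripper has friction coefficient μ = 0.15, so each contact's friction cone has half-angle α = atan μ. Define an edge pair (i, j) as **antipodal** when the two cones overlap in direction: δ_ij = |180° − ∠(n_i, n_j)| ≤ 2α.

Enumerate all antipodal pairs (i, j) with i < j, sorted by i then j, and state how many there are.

α = atan 0.15 = 8.53°;  2α = 17.06°
n_0 = (-0.9507, +0.3102)
n_1 = (-0.7958, -0.6056)
n_2 = (+0.3235, -0.9462)
n_3 = (+0.9947, +0.1029)
n_4 = (+0.8296, +0.5584)
n_5 = (+0.3099, +0.9508)
  (0,1): δ = 124.66°  ·
  (0,2): δ = 53.06°  ·
  (0,3): δ = 23.98°  ·
  (0,4): δ = 52.02°  ·
  (0,5): δ = 90.01°  ·
  (1,2): δ = 108.39°  ·
  (1,3): δ = 31.36°  ·
  (1,4): δ = 3.32°  ✓
  (1,5): δ = 34.68°  ·
  (2,3): δ = 102.97°  ·
  (2,4): δ = 74.93°  ·
  (2,5): δ = 36.93°  ·
  (3,4): δ = 151.96°  ·
  (3,5): δ = 113.96°  ·
  (4,5): δ = 142.00°  ·
antipodal pairs: 1

count = 1; pairs: (1,4)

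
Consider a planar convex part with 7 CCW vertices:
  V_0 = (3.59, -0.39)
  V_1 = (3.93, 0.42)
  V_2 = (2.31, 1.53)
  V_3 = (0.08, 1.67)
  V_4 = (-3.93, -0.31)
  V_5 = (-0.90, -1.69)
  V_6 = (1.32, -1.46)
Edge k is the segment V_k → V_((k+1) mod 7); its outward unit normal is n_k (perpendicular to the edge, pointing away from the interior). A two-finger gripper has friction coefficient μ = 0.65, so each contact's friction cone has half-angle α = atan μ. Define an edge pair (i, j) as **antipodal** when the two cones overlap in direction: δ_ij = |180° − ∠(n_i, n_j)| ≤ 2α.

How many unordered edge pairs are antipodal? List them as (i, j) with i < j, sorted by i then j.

count = 10; pairs: (0,3), (1,4), (1,5), (1,6), (2,4), (2,5), (2,6), (3,4), (3,5), (3,6)

α = atan 0.65 = 33.02°;  2α = 66.05°
n_0 = (+0.9221, -0.3870)
n_1 = (+0.5652, +0.8249)
n_2 = (+0.0627, +0.9980)
n_3 = (-0.4427, +0.8967)
n_4 = (-0.4145, -0.9101)
n_5 = (+0.1031, -0.9947)
n_6 = (+0.4264, -0.9045)
  (0,1): δ = 101.65°  ·
  (0,2): δ = 70.82°  ·
  (0,3): δ = 40.95°  ✓
  (0,4): δ = 88.28°  ·
  (0,5): δ = 118.69°  ·
  (0,6): δ = 138.01°  ·
  (1,2): δ = 149.17°  ·
  (1,3): δ = 119.30°  ·
  (1,4): δ = 9.93°  ✓
  (1,5): δ = 40.33°  ✓
  (1,6): δ = 59.66°  ✓
  (2,3): δ = 150.13°  ·
  (2,4): δ = 20.89°  ✓
  (2,5): δ = 9.51°  ✓
  (2,6): δ = 28.83°  ✓
  (3,4): δ = 50.77°  ✓
  (3,5): δ = 20.36°  ✓
  (3,6): δ = 1.04°  ✓
  (4,5): δ = 149.60°  ·
  (4,6): δ = 130.28°  ·
  (5,6): δ = 160.68°  ·
antipodal pairs: 10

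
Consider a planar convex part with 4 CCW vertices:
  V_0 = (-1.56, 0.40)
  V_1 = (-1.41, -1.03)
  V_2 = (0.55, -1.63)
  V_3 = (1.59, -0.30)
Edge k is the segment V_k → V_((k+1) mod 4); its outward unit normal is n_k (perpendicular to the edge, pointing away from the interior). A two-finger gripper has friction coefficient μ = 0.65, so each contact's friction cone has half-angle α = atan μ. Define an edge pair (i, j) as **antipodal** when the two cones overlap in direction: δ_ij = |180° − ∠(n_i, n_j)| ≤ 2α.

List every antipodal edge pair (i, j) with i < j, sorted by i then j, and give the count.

count = 3; pairs: (0,2), (1,3), (2,3)

α = atan 0.65 = 33.02°;  2α = 66.05°
n_0 = (-0.9945, -0.1043)
n_1 = (-0.2927, -0.9562)
n_2 = (+0.7878, -0.6160)
n_3 = (+0.2169, +0.9762)
  (0,1): δ = 113.01°  ·
  (0,2): δ = 44.01°  ✓
  (0,3): δ = 71.48°  ·
  (1,2): δ = 111.00°  ·
  (1,3): δ = 4.49°  ✓
  (2,3): δ = 64.51°  ✓
antipodal pairs: 3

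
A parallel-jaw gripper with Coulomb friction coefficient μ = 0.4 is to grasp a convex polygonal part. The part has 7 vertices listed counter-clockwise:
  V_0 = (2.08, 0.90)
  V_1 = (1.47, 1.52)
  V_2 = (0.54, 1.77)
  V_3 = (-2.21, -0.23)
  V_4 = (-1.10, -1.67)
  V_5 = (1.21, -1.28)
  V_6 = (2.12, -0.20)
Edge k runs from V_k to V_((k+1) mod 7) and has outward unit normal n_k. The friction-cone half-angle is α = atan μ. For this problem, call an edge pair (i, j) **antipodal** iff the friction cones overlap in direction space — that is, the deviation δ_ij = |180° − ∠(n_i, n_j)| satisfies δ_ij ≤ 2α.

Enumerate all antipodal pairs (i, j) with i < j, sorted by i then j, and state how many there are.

α = atan 0.4 = 21.80°;  2α = 43.60°
n_0 = (+0.7128, +0.7013)
n_1 = (+0.2596, +0.9657)
n_2 = (-0.5882, +0.8087)
n_3 = (-0.7920, -0.6105)
n_4 = (+0.1665, -0.9860)
n_5 = (+0.7647, -0.6444)
n_6 = (+0.9993, +0.0363)
  (0,1): δ = 149.58°  ·
  (0,2): δ = 98.51°  ·
  (0,3): δ = 6.91°  ✓
  (0,4): δ = 55.05°  ·
  (0,5): δ = 95.35°  ·
  (0,6): δ = 137.55°  ·
  (1,2): δ = 128.93°  ·
  (1,3): δ = 37.33°  ✓
  (1,4): δ = 24.63°  ✓
  (1,5): δ = 64.93°  ·
  (1,6): δ = 107.13°  ·
  (2,3): δ = 88.40°  ·
  (2,4): δ = 26.44°  ✓
  (2,5): δ = 13.86°  ✓
  (2,6): δ = 56.06°  ·
  (3,4): δ = 118.04°  ·
  (3,5): δ = 77.74°  ·
  (3,6): δ = 35.54°  ✓
  (4,5): δ = 139.70°  ·
  (4,6): δ = 97.50°  ·
  (5,6): δ = 137.80°  ·
antipodal pairs: 6

count = 6; pairs: (0,3), (1,3), (1,4), (2,4), (2,5), (3,6)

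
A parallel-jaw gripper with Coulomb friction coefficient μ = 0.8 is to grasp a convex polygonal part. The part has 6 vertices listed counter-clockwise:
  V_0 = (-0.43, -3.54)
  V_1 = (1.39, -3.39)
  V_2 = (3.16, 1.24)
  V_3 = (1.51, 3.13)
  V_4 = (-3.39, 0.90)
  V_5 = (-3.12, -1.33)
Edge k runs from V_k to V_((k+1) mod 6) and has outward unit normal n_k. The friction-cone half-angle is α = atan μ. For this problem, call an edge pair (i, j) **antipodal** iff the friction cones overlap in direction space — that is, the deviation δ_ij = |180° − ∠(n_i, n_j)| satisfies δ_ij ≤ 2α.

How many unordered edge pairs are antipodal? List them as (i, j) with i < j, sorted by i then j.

α = atan 0.8 = 38.66°;  2α = 77.32°
n_0 = (+0.0821, -0.9966)
n_1 = (+0.9341, -0.3571)
n_2 = (+0.7533, +0.6577)
n_3 = (-0.4142, +0.9102)
n_4 = (-0.9927, -0.1202)
n_5 = (-0.6348, -0.7727)
  (0,1): δ = 115.63°  ·
  (0,2): δ = 53.59°  ✓
  (0,3): δ = 19.76°  ✓
  (0,4): δ = 92.19°  ·
  (0,5): δ = 135.88°  ·
  (1,2): δ = 117.96°  ·
  (1,3): δ = 44.61°  ✓
  (1,4): δ = 27.82°  ✓
  (1,5): δ = 71.52°  ✓
  (2,3): δ = 106.65°  ·
  (2,4): δ = 34.22°  ✓
  (2,5): δ = 9.47°  ✓
  (3,4): δ = 107.57°  ·
  (3,5): δ = 63.88°  ✓
  (4,5): δ = 136.31°  ·
antipodal pairs: 8

count = 8; pairs: (0,2), (0,3), (1,3), (1,4), (1,5), (2,4), (2,5), (3,5)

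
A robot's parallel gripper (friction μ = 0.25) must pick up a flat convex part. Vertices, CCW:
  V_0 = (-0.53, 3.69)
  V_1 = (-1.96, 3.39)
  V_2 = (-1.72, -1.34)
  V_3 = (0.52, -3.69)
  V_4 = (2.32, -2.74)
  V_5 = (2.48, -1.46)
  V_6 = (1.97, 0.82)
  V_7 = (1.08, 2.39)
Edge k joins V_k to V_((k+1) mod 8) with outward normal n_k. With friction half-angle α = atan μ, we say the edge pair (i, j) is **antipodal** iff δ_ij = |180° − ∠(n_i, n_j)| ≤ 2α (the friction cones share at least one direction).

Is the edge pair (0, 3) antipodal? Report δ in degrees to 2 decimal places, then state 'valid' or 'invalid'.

α = atan 0.25 = 14.04°;  2α = 28.07°
edge 0: e_0 = (-1.43, -0.30);  n_0 = (-0.2053, +0.9787)
edge 3: e_3 = (+1.80, +0.95);  n_3 = (+0.4668, -0.8844)
∠(n_0, n_3) = 164.02°
δ = |180° − 164.02°| = 15.98°
15.98° ≤ 2α = 28.07°  →  valid

δ = 15.98°, valid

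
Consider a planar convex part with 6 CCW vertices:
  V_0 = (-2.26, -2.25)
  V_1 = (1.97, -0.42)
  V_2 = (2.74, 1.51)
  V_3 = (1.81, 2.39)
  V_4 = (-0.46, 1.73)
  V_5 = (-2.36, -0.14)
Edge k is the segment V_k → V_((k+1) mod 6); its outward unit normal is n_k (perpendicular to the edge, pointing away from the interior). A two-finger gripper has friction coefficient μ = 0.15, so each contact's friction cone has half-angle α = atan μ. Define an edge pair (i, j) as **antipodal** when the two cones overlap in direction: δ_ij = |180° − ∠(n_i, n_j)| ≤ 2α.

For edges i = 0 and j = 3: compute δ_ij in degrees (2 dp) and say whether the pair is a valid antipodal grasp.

δ = 7.18°, valid

α = atan 0.15 = 8.53°;  2α = 17.06°
edge 0: e_0 = (+4.23, +1.83);  n_0 = (+0.3971, -0.9178)
edge 3: e_3 = (-2.27, -0.66);  n_3 = (-0.2792, +0.9602)
∠(n_0, n_3) = 172.82°
δ = |180° − 172.82°| = 7.18°
7.18° ≤ 2α = 17.06°  →  valid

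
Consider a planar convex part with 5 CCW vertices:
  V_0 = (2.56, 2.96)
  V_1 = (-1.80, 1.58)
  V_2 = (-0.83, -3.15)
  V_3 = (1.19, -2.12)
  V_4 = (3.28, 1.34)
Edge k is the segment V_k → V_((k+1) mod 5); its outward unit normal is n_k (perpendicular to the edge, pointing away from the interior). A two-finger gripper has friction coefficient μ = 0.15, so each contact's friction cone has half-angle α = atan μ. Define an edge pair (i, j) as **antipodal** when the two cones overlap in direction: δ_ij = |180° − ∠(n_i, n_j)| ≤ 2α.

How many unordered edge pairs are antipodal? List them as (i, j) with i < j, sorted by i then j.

count = 2; pairs: (0,2), (1,4)

α = atan 0.15 = 8.53°;  2α = 17.06°
n_0 = (-0.3018, +0.9534)
n_1 = (-0.9796, -0.2009)
n_2 = (+0.4543, -0.8909)
n_3 = (+0.8560, -0.5170)
n_4 = (+0.9138, +0.4061)
  (0,1): δ = 95.97°  ·
  (0,2): δ = 9.45°  ✓
  (0,3): δ = 41.30°  ·
  (0,4): δ = 96.40°  ·
  (1,2): δ = 74.57°  ·
  (1,3): δ = 42.72°  ·
  (1,4): δ = 12.37°  ✓
  (2,3): δ = 148.15°  ·
  (2,4): δ = 93.05°  ·
  (3,4): δ = 124.90°  ·
antipodal pairs: 2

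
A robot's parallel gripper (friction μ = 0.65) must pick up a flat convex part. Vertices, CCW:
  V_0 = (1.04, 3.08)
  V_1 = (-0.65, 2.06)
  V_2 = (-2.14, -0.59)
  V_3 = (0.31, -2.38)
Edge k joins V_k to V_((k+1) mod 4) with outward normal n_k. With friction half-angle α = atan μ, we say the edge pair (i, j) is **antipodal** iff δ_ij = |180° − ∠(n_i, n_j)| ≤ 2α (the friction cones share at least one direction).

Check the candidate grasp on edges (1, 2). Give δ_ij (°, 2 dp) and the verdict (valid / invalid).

α = atan 0.65 = 33.02°;  2α = 66.05°
edge 1: e_1 = (-1.49, -2.65);  n_1 = (-0.8717, +0.4901)
edge 2: e_2 = (+2.45, -1.79);  n_2 = (-0.5899, -0.8075)
∠(n_1, n_2) = 83.20°
δ = |180° − 83.20°| = 96.80°
96.80° > 2α = 66.05°  →  invalid

δ = 96.80°, invalid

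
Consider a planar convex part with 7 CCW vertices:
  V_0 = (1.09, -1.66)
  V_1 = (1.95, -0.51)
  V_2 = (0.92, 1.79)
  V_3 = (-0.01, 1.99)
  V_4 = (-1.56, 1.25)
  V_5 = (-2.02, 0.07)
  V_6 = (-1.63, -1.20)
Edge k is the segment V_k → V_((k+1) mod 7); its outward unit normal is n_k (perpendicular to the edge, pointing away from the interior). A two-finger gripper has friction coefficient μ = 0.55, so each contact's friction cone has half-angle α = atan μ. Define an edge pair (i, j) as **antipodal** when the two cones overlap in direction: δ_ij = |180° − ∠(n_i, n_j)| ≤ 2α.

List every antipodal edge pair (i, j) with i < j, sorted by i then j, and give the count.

α = atan 0.55 = 28.81°;  2α = 57.62°
n_0 = (+0.8008, -0.5989)
n_1 = (+0.9127, +0.4087)
n_2 = (+0.2102, +0.9776)
n_3 = (-0.4308, +0.9024)
n_4 = (-0.9317, +0.3632)
n_5 = (-0.9559, -0.2936)
n_6 = (-0.1667, -0.9860)
  (0,1): δ = 119.09°  ·
  (0,2): δ = 65.35°  ·
  (0,3): δ = 27.69°  ✓
  (0,4): δ = 15.49°  ✓
  (0,5): δ = 53.86°  ✓
  (0,6): δ = 117.19°  ·
  (1,2): δ = 126.26°  ·
  (1,3): δ = 88.60°  ·
  (1,4): δ = 45.42°  ✓
  (1,5): δ = 7.05°  ✓
  (1,6): δ = 56.28°  ✓
  (2,3): δ = 142.34°  ·
  (2,4): δ = 99.16°  ·
  (2,5): δ = 60.79°  ·
  (2,6): δ = 2.54°  ✓
  (3,4): δ = 136.82°  ·
  (3,5): δ = 98.45°  ·
  (3,6): δ = 35.12°  ✓
  (4,5): δ = 141.63°  ·
  (4,6): δ = 78.30°  ·
  (5,6): δ = 116.67°  ·
antipodal pairs: 8

count = 8; pairs: (0,3), (0,4), (0,5), (1,4), (1,5), (1,6), (2,6), (3,6)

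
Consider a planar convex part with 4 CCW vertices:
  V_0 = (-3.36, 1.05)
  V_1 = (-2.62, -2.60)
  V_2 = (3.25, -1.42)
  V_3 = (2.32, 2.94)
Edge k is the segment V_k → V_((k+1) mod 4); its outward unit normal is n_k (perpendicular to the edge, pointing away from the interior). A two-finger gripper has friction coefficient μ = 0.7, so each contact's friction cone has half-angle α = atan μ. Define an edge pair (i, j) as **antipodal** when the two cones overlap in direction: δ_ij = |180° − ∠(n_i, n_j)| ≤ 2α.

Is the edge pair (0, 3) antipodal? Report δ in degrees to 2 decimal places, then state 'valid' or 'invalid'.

α = atan 0.7 = 34.99°;  2α = 69.98°
edge 0: e_0 = (+0.74, -3.65);  n_0 = (-0.9801, -0.1987)
edge 3: e_3 = (-5.68, -1.89);  n_3 = (-0.3157, +0.9489)
∠(n_0, n_3) = 83.06°
δ = |180° − 83.06°| = 96.94°
96.94° > 2α = 69.98°  →  invalid

δ = 96.94°, invalid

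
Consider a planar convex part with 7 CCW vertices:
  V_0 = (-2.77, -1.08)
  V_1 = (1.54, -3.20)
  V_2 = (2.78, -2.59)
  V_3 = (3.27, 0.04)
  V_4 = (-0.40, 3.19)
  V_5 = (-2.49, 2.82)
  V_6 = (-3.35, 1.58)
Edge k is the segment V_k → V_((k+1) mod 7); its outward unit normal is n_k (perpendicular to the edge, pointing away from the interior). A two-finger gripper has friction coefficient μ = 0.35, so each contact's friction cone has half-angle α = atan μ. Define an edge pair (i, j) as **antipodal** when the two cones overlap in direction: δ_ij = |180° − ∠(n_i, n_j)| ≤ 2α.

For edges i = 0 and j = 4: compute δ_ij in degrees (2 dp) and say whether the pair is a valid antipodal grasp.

α = atan 0.35 = 19.29°;  2α = 38.58°
edge 0: e_0 = (+4.31, -2.12);  n_0 = (-0.4414, -0.8973)
edge 4: e_4 = (-2.09, -0.37);  n_4 = (-0.1743, +0.9847)
∠(n_0, n_4) = 143.77°
δ = |180° − 143.77°| = 36.23°
36.23° ≤ 2α = 38.58°  →  valid

δ = 36.23°, valid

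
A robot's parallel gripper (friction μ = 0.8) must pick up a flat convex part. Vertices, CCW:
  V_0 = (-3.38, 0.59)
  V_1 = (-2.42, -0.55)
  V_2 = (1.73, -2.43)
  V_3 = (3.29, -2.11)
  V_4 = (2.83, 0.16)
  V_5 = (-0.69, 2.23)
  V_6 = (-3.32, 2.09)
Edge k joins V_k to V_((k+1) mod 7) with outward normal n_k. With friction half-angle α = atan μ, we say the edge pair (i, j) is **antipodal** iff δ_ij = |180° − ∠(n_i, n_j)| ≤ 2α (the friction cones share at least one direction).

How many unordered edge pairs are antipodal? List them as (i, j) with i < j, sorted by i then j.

count = 11; pairs: (0,3), (0,4), (0,5), (1,3), (1,4), (1,5), (2,4), (2,5), (2,6), (3,6), (4,6)

α = atan 0.8 = 38.66°;  2α = 77.32°
n_0 = (-0.7649, -0.6441)
n_1 = (-0.4126, -0.9109)
n_2 = (+0.2009, -0.9796)
n_3 = (+0.9801, +0.1986)
n_4 = (+0.5069, +0.8620)
n_5 = (-0.0532, +0.9986)
n_6 = (-0.9992, +0.0400)
  (0,1): δ = 154.47°  ·
  (0,2): δ = 118.51°  ·
  (0,3): δ = 28.65°  ✓
  (0,4): δ = 19.44°  ✓
  (0,5): δ = 52.95°  ✓
  (0,6): δ = 137.61°  ·
  (1,2): δ = 144.04°  ·
  (1,3): δ = 54.17°  ✓
  (1,4): δ = 6.09°  ✓
  (1,5): δ = 27.42°  ✓
  (1,6): δ = 112.08°  ·
  (2,3): δ = 90.14°  ·
  (2,4): δ = 42.05°  ✓
  (2,5): δ = 8.55°  ✓
  (2,6): δ = 76.12°  ✓
  (3,4): δ = 131.91°  ·
  (3,5): δ = 98.41°  ·
  (3,6): δ = 13.75°  ✓
  (4,5): δ = 146.49°  ·
  (4,6): δ = 61.83°  ✓
  (5,6): δ = 95.34°  ·
antipodal pairs: 11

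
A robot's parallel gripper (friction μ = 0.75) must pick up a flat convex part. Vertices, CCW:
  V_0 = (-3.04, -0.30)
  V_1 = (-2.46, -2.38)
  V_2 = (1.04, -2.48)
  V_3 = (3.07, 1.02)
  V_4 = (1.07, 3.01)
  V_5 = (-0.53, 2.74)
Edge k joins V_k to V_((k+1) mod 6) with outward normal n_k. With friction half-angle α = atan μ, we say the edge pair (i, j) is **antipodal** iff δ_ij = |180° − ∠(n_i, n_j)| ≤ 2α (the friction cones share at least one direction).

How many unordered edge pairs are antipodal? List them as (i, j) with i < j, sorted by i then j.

count = 7; pairs: (0,2), (0,3), (1,3), (1,4), (1,5), (2,4), (2,5)

α = atan 0.75 = 36.87°;  2α = 73.74°
n_0 = (-0.9633, -0.2686)
n_1 = (-0.0286, -0.9996)
n_2 = (+0.8650, -0.5017)
n_3 = (+0.7053, +0.7089)
n_4 = (-0.1664, +0.9861)
n_5 = (-0.7711, +0.6367)
  (0,1): δ = 107.22°  ·
  (0,2): δ = 45.69°  ✓
  (0,3): δ = 29.56°  ✓
  (0,4): δ = 84.00°  ·
  (0,5): δ = 124.87°  ·
  (1,2): δ = 118.48°  ·
  (1,3): δ = 43.22°  ✓
  (1,4): δ = 11.21°  ✓
  (1,5): δ = 52.09°  ✓
  (2,3): δ = 104.74°  ·
  (2,4): δ = 50.31°  ✓
  (2,5): δ = 9.43°  ✓
  (3,4): δ = 125.57°  ·
  (3,5): δ = 84.69°  ·
  (4,5): δ = 139.12°  ·
antipodal pairs: 7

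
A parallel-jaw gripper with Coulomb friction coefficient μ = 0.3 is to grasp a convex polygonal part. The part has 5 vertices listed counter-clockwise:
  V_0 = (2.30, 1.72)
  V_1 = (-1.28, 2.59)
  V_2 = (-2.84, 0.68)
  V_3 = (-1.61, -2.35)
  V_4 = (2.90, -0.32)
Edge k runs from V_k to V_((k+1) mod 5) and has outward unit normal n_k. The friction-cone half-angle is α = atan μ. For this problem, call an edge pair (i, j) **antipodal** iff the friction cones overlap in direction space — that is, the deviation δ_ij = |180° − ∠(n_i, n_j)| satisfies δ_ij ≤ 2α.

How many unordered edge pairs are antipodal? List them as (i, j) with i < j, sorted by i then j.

α = atan 0.3 = 16.70°;  2α = 33.40°
n_0 = (+0.2361, +0.9717)
n_1 = (-0.7745, +0.6326)
n_2 = (-0.9266, -0.3761)
n_3 = (+0.4104, -0.9119)
n_4 = (+0.9594, +0.2822)
  (0,1): δ = 115.58°  ·
  (0,2): δ = 54.25°  ·
  (0,3): δ = 37.89°  ·
  (0,4): δ = 120.05°  ·
  (1,2): δ = 118.67°  ·
  (1,3): δ = 26.53°  ✓
  (1,4): δ = 55.63°  ·
  (2,3): δ = 87.86°  ·
  (2,4): δ = 5.70°  ✓
  (3,4): δ = 97.84°  ·
antipodal pairs: 2

count = 2; pairs: (1,3), (2,4)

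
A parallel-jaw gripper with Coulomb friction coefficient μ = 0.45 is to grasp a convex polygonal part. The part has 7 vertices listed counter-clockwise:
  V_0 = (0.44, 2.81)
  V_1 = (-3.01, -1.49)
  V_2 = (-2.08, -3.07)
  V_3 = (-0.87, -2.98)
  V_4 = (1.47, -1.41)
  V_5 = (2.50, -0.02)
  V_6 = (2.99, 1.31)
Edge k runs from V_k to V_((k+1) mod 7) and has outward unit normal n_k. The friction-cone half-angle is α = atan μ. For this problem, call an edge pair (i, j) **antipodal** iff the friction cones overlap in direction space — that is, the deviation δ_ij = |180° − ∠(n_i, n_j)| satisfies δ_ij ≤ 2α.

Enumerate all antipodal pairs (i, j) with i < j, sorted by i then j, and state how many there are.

α = atan 0.45 = 24.23°;  2α = 48.46°
n_0 = (-0.7800, +0.6258)
n_1 = (-0.8618, -0.5073)
n_2 = (+0.0742, -0.9972)
n_3 = (+0.5572, -0.8304)
n_4 = (+0.8035, -0.5954)
n_5 = (+0.9383, -0.3457)
n_6 = (+0.5070, +0.8619)
  (0,1): δ = 110.78°  ·
  (0,2): δ = 47.01°  ✓
  (0,3): δ = 17.40°  ✓
  (0,4): δ = 2.20°  ✓
  (0,5): δ = 18.52°  ✓
  (0,6): δ = 98.28°  ·
  (1,2): δ = 116.23°  ·
  (1,3): δ = 86.62°  ·
  (1,4): δ = 67.02°  ·
  (1,5): δ = 50.71°  ·
  (1,6): δ = 29.05°  ✓
  (2,3): δ = 150.39°  ·
  (2,4): δ = 130.79°  ·
  (2,5): δ = 114.48°  ·
  (2,6): δ = 34.72°  ✓
  (3,4): δ = 160.40°  ·
  (3,5): δ = 144.08°  ·
  (3,6): δ = 64.32°  ·
  (4,5): δ = 163.69°  ·
  (4,6): δ = 83.93°  ·
  (5,6): δ = 100.24°  ·
antipodal pairs: 6

count = 6; pairs: (0,2), (0,3), (0,4), (0,5), (1,6), (2,6)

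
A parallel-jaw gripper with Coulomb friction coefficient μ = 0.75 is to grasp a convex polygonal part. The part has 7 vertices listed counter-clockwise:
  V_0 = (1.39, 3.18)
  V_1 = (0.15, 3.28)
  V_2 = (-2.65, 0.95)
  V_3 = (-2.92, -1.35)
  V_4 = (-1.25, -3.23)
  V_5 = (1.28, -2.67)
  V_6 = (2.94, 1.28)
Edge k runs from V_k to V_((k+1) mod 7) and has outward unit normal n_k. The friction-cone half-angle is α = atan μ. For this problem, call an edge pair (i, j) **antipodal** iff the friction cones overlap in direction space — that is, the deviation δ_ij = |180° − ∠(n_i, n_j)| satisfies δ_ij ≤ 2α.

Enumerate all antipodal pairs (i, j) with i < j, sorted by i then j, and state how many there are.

count = 11; pairs: (0,3), (0,4), (0,5), (1,4), (1,5), (2,4), (2,5), (2,6), (3,5), (3,6), (4,6)

α = atan 0.75 = 36.87°;  2α = 73.74°
n_0 = (+0.0804, +0.9968)
n_1 = (-0.6396, +0.7687)
n_2 = (-0.9932, +0.1166)
n_3 = (-0.7476, -0.6641)
n_4 = (+0.2161, -0.9764)
n_5 = (+0.9219, -0.3874)
n_6 = (+0.7749, +0.6321)
  (0,1): δ = 135.62°  ·
  (0,2): δ = 92.08°  ·
  (0,3): δ = 43.77°  ✓
  (0,4): δ = 17.09°  ✓
  (0,5): δ = 71.82°  ✓
  (0,6): δ = 133.82°  ·
  (1,2): δ = 136.46°  ·
  (1,3): δ = 88.15°  ·
  (1,4): δ = 27.28°  ✓
  (1,5): δ = 27.44°  ✓
  (1,6): δ = 89.44°  ·
  (2,3): δ = 131.69°  ·
  (2,4): δ = 70.82°  ✓
  (2,5): δ = 16.10°  ✓
  (2,6): δ = 45.90°  ✓
  (3,4): δ = 119.13°  ·
  (3,5): δ = 64.41°  ✓
  (3,6): δ = 2.41°  ✓
  (4,5): δ = 125.28°  ·
  (4,6): δ = 63.27°  ✓
  (5,6): δ = 118.00°  ·
antipodal pairs: 11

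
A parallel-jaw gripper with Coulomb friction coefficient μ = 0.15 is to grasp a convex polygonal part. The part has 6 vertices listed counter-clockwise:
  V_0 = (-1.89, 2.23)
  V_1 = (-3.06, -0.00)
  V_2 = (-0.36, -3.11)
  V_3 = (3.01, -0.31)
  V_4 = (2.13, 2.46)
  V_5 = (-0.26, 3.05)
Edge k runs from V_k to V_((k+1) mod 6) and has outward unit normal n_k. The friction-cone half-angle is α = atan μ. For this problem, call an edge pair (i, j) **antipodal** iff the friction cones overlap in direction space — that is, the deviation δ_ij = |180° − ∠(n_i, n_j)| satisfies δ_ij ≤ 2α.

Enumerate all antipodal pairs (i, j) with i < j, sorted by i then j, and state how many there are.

count = 1; pairs: (2,5)

α = atan 0.15 = 8.53°;  2α = 17.06°
n_0 = (-0.8855, +0.4646)
n_1 = (-0.7551, -0.6556)
n_2 = (+0.6391, -0.7692)
n_3 = (+0.9531, +0.3028)
n_4 = (+0.2397, +0.9709)
n_5 = (-0.4494, +0.8933)
  (0,1): δ = 111.35°  ·
  (0,2): δ = 22.59°  ·
  (0,3): δ = 45.31°  ·
  (0,4): δ = 103.82°  ·
  (0,5): δ = 144.39°  ·
  (1,2): δ = 91.24°  ·
  (1,3): δ = 23.34°  ·
  (1,4): δ = 35.17°  ·
  (1,5): δ = 75.74°  ·
  (2,3): δ = 112.10°  ·
  (2,4): δ = 53.59°  ·
  (2,5): δ = 13.02°  ✓
  (3,4): δ = 121.49°  ·
  (3,5): δ = 80.92°  ·
  (4,5): δ = 139.43°  ·
antipodal pairs: 1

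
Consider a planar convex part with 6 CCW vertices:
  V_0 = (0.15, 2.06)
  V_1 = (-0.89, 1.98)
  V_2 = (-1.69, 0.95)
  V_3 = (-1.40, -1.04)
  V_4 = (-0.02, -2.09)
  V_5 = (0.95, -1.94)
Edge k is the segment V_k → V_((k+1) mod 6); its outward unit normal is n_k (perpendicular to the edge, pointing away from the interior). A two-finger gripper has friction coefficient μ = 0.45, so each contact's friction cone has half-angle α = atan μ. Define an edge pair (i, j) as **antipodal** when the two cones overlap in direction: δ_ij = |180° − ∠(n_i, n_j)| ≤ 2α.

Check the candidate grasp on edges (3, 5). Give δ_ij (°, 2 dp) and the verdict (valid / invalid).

δ = 41.42°, valid

α = atan 0.45 = 24.23°;  2α = 48.46°
edge 3: e_3 = (+1.38, -1.05);  n_3 = (-0.6055, -0.7958)
edge 5: e_5 = (-0.80, +4.00);  n_5 = (+0.9806, +0.1961)
∠(n_3, n_5) = 138.58°
δ = |180° − 138.58°| = 41.42°
41.42° ≤ 2α = 48.46°  →  valid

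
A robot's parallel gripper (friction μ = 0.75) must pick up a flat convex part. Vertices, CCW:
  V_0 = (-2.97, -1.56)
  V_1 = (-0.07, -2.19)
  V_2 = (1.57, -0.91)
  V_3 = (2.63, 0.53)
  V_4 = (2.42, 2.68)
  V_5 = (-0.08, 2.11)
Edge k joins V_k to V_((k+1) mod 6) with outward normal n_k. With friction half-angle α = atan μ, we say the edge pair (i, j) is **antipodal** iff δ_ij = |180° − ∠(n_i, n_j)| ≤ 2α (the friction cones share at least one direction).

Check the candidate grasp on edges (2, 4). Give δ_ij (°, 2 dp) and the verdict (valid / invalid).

α = atan 0.75 = 36.87°;  2α = 73.74°
edge 2: e_2 = (+1.06, +1.44);  n_2 = (+0.8053, -0.5928)
edge 4: e_4 = (-2.50, -0.57);  n_4 = (-0.2223, +0.9750)
∠(n_2, n_4) = 139.20°
δ = |180° − 139.20°| = 40.80°
40.80° ≤ 2α = 73.74°  →  valid

δ = 40.80°, valid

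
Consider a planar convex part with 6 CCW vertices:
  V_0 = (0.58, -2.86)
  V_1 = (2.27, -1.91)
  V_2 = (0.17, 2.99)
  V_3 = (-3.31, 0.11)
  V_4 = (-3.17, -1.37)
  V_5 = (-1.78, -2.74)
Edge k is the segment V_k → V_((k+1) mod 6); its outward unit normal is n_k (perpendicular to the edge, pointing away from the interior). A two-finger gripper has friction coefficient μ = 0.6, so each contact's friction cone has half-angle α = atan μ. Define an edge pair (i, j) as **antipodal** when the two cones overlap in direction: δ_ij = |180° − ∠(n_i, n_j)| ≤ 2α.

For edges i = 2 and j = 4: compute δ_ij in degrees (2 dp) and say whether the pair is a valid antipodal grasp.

α = atan 0.6 = 30.96°;  2α = 61.93°
edge 2: e_2 = (-3.48, -2.88);  n_2 = (-0.6376, +0.7704)
edge 4: e_4 = (+1.39, -1.37);  n_4 = (-0.7020, -0.7122)
∠(n_2, n_4) = 95.80°
δ = |180° − 95.80°| = 84.20°
84.20° > 2α = 61.93°  →  invalid

δ = 84.20°, invalid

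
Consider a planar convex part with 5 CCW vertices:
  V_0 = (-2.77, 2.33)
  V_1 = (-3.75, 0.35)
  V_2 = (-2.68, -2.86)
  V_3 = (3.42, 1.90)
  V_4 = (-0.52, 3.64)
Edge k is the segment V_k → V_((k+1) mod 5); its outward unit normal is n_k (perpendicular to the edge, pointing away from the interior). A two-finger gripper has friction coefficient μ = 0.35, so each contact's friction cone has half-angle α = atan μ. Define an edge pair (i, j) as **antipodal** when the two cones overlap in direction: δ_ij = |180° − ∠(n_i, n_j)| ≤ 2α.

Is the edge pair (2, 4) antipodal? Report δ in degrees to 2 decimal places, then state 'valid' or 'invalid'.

δ = 7.76°, valid

α = atan 0.35 = 19.29°;  2α = 38.58°
edge 2: e_2 = (+6.10, +4.76);  n_2 = (+0.6152, -0.7884)
edge 4: e_4 = (-2.25, -1.31);  n_4 = (-0.5032, +0.8642)
∠(n_2, n_4) = 172.24°
δ = |180° − 172.24°| = 7.76°
7.76° ≤ 2α = 38.58°  →  valid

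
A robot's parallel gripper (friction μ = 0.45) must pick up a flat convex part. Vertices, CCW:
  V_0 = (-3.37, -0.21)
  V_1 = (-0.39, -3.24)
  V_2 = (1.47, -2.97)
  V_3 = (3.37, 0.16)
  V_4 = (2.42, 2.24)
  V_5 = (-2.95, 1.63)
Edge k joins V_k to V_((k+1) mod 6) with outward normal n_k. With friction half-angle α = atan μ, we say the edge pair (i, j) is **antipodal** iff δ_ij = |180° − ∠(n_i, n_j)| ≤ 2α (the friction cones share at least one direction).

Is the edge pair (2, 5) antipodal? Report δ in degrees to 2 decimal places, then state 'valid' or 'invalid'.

δ = 18.40°, valid

α = atan 0.45 = 24.23°;  2α = 48.46°
edge 2: e_2 = (+1.90, +3.13);  n_2 = (+0.8548, -0.5189)
edge 5: e_5 = (-0.42, -1.84);  n_5 = (-0.9749, +0.2225)
∠(n_2, n_5) = 161.60°
δ = |180° − 161.60°| = 18.40°
18.40° ≤ 2α = 48.46°  →  valid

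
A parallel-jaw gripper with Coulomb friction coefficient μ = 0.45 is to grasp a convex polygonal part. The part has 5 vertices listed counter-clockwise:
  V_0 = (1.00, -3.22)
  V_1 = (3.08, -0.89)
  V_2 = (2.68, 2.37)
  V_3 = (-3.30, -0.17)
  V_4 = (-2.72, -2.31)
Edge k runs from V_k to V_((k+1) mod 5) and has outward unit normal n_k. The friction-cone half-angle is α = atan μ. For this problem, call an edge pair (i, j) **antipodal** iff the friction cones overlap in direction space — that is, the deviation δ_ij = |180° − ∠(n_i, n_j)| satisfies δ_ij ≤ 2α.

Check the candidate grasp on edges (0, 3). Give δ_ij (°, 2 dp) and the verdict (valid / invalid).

α = atan 0.45 = 24.23°;  2α = 48.46°
edge 0: e_0 = (+2.08, +2.33);  n_0 = (+0.7460, -0.6660)
edge 3: e_3 = (+0.58, -2.14);  n_3 = (-0.9652, -0.2616)
∠(n_0, n_3) = 123.08°
δ = |180° − 123.08°| = 56.92°
56.92° > 2α = 48.46°  →  invalid

δ = 56.92°, invalid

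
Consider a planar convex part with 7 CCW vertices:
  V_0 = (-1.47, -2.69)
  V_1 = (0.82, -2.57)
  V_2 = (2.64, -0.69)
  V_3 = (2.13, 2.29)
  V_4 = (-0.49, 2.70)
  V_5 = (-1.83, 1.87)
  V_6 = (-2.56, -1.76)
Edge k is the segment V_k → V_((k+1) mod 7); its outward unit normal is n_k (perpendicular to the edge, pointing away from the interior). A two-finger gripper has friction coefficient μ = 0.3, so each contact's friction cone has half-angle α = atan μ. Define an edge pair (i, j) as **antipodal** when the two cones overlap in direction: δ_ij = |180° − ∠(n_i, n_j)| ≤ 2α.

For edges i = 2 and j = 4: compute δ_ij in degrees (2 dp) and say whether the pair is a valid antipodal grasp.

δ = 67.94°, invalid

α = atan 0.3 = 16.70°;  2α = 33.40°
edge 2: e_2 = (-0.51, +2.98);  n_2 = (+0.9857, +0.1687)
edge 4: e_4 = (-1.34, -0.83);  n_4 = (-0.5266, +0.8501)
∠(n_2, n_4) = 112.06°
δ = |180° − 112.06°| = 67.94°
67.94° > 2α = 33.40°  →  invalid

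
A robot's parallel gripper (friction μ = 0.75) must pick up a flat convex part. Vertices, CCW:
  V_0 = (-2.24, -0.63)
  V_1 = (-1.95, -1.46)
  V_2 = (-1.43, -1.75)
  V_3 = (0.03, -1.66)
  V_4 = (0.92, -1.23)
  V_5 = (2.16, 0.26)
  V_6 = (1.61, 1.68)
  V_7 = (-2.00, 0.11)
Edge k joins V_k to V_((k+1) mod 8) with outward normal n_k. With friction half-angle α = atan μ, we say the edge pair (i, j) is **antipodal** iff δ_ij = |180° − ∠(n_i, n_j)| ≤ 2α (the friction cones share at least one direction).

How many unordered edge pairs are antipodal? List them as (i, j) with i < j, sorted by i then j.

α = atan 0.75 = 36.87°;  2α = 73.74°
n_0 = (-0.9440, -0.3298)
n_1 = (-0.4871, -0.8734)
n_2 = (+0.0615, -0.9981)
n_3 = (+0.4350, -0.9004)
n_4 = (+0.7686, -0.6397)
n_5 = (+0.9325, +0.3612)
n_6 = (-0.3988, +0.9170)
n_7 = (-0.9512, +0.3085)
  (0,1): δ = 138.41°  ·
  (0,2): δ = 105.73°  ·
  (0,3): δ = 83.47°  ·
  (0,4): δ = 59.03°  ✓
  (0,5): δ = 1.91°  ✓
  (0,6): δ = 94.25°  ·
  (0,7): δ = 142.77°  ·
  (1,2): δ = 147.32°  ·
  (1,3): δ = 125.06°  ·
  (1,4): δ = 100.62°  ·
  (1,5): δ = 39.68°  ✓
  (1,6): δ = 52.65°  ✓
  (1,7): δ = 101.18°  ·
  (2,3): δ = 157.74°  ·
  (2,4): δ = 133.30°  ·
  (2,5): δ = 72.35°  ✓
  (2,6): δ = 19.98°  ✓
  (2,7): δ = 68.50°  ✓
  (3,4): δ = 155.56°  ·
  (3,5): δ = 94.61°  ·
  (3,6): δ = 2.28°  ✓
  (3,7): δ = 46.24°  ✓
  (4,5): δ = 119.06°  ·
  (4,6): δ = 26.73°  ✓
  (4,7): δ = 21.80°  ✓
  (5,6): δ = 87.67°  ·
  (5,7): δ = 39.14°  ✓
  (6,7): δ = 131.47°  ·
antipodal pairs: 12

count = 12; pairs: (0,4), (0,5), (1,5), (1,6), (2,5), (2,6), (2,7), (3,6), (3,7), (4,6), (4,7), (5,7)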